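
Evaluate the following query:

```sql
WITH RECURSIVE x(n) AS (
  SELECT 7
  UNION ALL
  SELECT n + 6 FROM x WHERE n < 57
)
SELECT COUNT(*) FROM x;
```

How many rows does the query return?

Base: n=7.
Iteration 1: 7 < 57 holds -> n = 7 + 6 = 13.
Iteration 2: 13 < 57 holds -> n = 13 + 6 = 19.
Iteration 3: 19 < 57 holds -> n = 19 + 6 = 25.
Iteration 4: 25 < 57 holds -> n = 25 + 6 = 31.
Iteration 5: 31 < 57 holds -> n = 31 + 6 = 37.
Iteration 6: 37 < 57 holds -> n = 37 + 6 = 43.
Iteration 7: 43 < 57 holds -> n = 43 + 6 = 49.
Iteration 8: 49 < 57 holds -> n = 49 + 6 = 55.
Iteration 9: 55 < 57 holds -> n = 55 + 6 = 61.
Iteration 10: 61 < 57 fails; recursion stops.
Total rows emitted: 10.

10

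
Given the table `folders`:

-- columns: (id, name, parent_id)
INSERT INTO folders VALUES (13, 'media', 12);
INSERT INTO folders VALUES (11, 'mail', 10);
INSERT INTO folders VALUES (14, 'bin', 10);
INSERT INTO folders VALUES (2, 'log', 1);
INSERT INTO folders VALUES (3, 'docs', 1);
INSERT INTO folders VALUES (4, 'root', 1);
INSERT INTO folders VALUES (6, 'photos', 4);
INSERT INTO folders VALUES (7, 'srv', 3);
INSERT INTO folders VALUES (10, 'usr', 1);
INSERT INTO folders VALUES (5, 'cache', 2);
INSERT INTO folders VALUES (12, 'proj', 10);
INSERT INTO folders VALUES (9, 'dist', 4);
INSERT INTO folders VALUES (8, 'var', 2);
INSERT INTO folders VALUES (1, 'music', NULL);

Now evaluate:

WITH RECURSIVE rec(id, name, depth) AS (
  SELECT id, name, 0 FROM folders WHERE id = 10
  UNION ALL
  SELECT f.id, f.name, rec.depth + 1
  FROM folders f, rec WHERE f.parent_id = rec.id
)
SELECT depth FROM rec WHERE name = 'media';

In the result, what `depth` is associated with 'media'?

2

Base: id=10 (usr) at depth 0.
Iteration 1: rows with parent_id in {10} -> mail (id 11, depth 1), proj (id 12, depth 1), bin (id 14, depth 1).
Iteration 2: rows with parent_id in {11,12,14} -> media (id 13, depth 2).
Iteration 3: no rows with parent_id in {13}; recursion stops.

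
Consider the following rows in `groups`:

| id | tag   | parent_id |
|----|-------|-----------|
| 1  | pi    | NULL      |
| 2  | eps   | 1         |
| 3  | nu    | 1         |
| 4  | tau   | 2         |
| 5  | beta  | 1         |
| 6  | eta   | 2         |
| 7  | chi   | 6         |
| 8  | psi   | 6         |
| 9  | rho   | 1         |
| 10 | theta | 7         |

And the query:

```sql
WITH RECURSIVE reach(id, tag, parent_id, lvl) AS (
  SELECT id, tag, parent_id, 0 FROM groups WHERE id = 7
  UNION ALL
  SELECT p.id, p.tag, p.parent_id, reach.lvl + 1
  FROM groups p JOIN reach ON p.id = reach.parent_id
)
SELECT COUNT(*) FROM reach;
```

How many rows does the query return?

Base: id=7 (chi), parent_id=6, lvl 0.
Iteration 1: join on id=6 -> eta (id 6, parent_id=2, lvl 1).
Iteration 2: join on id=2 -> eps (id 2, parent_id=1, lvl 2).
Iteration 3: join on id=1 -> pi (id 1, parent_id=NULL, lvl 3).
Iteration 4: parent_id is NULL; no match; recursion stops.
Total rows emitted: 4.

4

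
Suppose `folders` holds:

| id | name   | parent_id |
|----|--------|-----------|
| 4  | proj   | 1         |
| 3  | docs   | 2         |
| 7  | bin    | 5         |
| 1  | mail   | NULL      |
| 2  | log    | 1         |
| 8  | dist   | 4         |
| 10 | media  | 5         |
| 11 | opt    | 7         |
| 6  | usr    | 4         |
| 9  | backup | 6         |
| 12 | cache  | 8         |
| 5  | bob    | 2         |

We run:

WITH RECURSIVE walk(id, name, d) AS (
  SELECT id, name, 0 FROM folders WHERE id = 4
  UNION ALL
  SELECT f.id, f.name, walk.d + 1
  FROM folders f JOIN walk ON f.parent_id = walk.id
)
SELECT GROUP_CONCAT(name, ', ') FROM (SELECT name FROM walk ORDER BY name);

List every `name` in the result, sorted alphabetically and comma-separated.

backup, cache, dist, proj, usr

Base: id=4 (proj) at d 0.
Iteration 1: rows with parent_id in {4} -> usr (id 6, d 1), dist (id 8, d 1).
Iteration 2: rows with parent_id in {6,8} -> backup (id 9, d 2), cache (id 12, d 2).
Iteration 3: no rows with parent_id in {9,12}; recursion stops.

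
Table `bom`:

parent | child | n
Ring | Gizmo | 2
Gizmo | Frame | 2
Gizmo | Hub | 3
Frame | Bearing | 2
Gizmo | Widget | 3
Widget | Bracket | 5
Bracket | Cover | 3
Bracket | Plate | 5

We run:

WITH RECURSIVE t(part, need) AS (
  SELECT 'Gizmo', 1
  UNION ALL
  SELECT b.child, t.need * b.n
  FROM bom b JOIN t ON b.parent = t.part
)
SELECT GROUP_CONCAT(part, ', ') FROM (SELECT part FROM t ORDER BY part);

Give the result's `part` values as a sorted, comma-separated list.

Bearing, Bracket, Cover, Frame, Gizmo, Hub, Plate, Widget

Base: (Gizmo, need=1).
Iteration 1: components of {Gizmo} -> Frame = 1*2 = 2, Hub = 1*3 = 3, Widget = 1*3 = 3.
Iteration 2: components of {Frame,Hub,Widget} -> Bearing = 2*2 = 4, Bracket = 3*5 = 15.
Iteration 3: components of {Bearing,Bracket} -> Cover = 15*3 = 45, Plate = 15*5 = 75.
Iteration 4: no further components; recursion stops.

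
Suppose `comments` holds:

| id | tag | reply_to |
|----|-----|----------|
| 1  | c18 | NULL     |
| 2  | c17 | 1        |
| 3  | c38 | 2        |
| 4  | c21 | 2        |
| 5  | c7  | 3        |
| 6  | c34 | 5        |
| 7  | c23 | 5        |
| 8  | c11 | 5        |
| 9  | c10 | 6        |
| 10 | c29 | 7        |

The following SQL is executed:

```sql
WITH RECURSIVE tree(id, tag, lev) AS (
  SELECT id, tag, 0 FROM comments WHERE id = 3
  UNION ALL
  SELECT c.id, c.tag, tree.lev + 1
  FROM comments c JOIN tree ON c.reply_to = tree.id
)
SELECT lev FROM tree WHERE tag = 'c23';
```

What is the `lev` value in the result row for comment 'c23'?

2

Base: id=3 (c38) at lev 0.
Iteration 1: rows with reply_to in {3} -> c7 (id 5, lev 1).
Iteration 2: rows with reply_to in {5} -> c34 (id 6, lev 2), c23 (id 7, lev 2), c11 (id 8, lev 2).
Iteration 3: rows with reply_to in {6,7,8} -> c10 (id 9, lev 3), c29 (id 10, lev 3).
Iteration 4: no rows with reply_to in {9,10}; recursion stops.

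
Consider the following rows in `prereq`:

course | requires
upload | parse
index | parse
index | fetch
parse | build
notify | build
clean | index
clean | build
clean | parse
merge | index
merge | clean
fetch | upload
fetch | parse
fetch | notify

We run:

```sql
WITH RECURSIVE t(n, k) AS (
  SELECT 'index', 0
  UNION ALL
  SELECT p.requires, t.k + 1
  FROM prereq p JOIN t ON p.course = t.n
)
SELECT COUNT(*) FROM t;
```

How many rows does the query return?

11

Base: (index, k=0).
Iteration 1: edges from {index} -> (fetch, k=1), (parse, k=1).
Iteration 2: edges from {fetch,parse} -> (build, k=2), (notify, k=2), (parse, k=2), (upload, k=2).
Iteration 3: edges from {build,notify,parse,upload} -> (build, k=3) x2, (parse, k=3). [UNION ALL keeps all 3 new rows, including repeats]
Iteration 4: edges from {build,parse} -> (build, k=4).
Iteration 5: no outgoing edges from {build}; recursion stops.
Total rows emitted: 11.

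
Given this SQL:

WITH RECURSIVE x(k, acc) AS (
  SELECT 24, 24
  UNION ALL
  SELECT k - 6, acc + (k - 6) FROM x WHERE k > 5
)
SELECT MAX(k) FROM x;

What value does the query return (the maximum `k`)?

Base: k=24, acc=24.
Iteration 1: 24 > 5 holds -> k = 24 - 6 = 18, acc = 24 + 18 = 42.
Iteration 2: 18 > 5 holds -> k = 18 - 6 = 12, acc = 42 + 12 = 54.
Iteration 3: 12 > 5 holds -> k = 12 - 6 = 6, acc = 54 + 6 = 60.
Iteration 4: 6 > 5 holds -> k = 6 - 6 = 0, acc = 60 + 0 = 60.
Iteration 5: 0 > 5 fails; recursion stops.
k values: 24, 18, 12, 6, 0; the maximum is 24.

24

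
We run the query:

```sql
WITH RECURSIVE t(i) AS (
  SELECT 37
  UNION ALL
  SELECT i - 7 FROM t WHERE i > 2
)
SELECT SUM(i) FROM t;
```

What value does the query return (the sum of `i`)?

117

Base: i=37.
Iteration 1: 37 > 2 holds -> i = 37 - 7 = 30.
Iteration 2: 30 > 2 holds -> i = 30 - 7 = 23.
Iteration 3: 23 > 2 holds -> i = 23 - 7 = 16.
Iteration 4: 16 > 2 holds -> i = 16 - 7 = 9.
Iteration 5: 9 > 2 holds -> i = 9 - 7 = 2.
Iteration 6: 2 > 2 fails; recursion stops.
SUM(i) = 37 + 30 + 23 + 16 + 9 + 2 = 117.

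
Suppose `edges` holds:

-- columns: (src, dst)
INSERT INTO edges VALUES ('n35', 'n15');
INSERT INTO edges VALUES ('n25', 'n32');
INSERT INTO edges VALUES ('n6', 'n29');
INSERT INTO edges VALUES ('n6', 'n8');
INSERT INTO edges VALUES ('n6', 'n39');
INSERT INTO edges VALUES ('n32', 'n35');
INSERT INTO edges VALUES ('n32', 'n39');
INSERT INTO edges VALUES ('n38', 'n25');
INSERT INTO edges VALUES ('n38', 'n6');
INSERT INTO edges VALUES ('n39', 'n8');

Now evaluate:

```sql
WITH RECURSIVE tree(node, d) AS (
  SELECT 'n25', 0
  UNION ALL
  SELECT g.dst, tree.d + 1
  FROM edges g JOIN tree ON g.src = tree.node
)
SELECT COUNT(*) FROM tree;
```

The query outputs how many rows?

Base: (n25, d=0).
Iteration 1: edges from {n25} -> (n32, d=1).
Iteration 2: edges from {n32} -> (n35, d=2), (n39, d=2).
Iteration 3: edges from {n35,n39} -> (n15, d=3), (n8, d=3).
Iteration 4: no outgoing edges from {n15,n8}; recursion stops.
Total rows emitted: 6.

6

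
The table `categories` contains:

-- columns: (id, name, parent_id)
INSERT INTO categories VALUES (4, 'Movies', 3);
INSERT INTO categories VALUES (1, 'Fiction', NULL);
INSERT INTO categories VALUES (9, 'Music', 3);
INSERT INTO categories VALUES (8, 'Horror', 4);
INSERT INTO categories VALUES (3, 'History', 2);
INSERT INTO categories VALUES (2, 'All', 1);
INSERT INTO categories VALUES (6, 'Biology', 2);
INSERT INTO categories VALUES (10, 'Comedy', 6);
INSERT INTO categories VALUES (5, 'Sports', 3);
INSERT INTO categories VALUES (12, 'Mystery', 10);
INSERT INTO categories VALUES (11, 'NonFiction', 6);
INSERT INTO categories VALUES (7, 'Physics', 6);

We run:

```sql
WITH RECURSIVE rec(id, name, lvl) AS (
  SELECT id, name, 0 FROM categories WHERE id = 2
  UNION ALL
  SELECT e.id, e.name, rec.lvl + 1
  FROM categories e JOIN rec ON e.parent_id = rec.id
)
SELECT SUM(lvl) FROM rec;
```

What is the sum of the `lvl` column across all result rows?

Base: id=2 (All) at lvl 0.
Iteration 1: rows with parent_id in {2} -> History (id 3, lvl 1), Biology (id 6, lvl 1).
Iteration 2: rows with parent_id in {3,6} -> Movies (id 4, lvl 2), Sports (id 5, lvl 2), Physics (id 7, lvl 2), Music (id 9, lvl 2), Comedy (id 10, lvl 2), NonFiction (id 11, lvl 2).
Iteration 3: rows with parent_id in {4,5,7,9,10,11} -> Horror (id 8, lvl 3), Mystery (id 12, lvl 3).
Iteration 4: no rows with parent_id in {8,12}; recursion stops.
SUM(lvl) = 0 + 1 + 1 + 2 + 2 + 2 + 2 + 2 + 2 + 3 + 3 = 20.

20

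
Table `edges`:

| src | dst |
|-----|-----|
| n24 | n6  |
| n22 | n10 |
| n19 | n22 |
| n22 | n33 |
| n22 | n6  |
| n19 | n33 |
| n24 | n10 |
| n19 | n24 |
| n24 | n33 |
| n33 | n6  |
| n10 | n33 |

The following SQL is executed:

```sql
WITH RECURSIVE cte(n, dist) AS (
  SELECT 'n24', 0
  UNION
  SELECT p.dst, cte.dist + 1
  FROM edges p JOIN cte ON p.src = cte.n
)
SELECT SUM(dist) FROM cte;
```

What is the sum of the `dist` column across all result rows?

10

Base: (n24, dist=0).
Iteration 1: edges from {n24} -> (n10, dist=1), (n33, dist=1), (n6, dist=1).
Iteration 2: edges from {n10,n33,n6} -> (n33, dist=2), (n6, dist=2).
Iteration 3: edges from {n33,n6} -> (n6, dist=3).
Iteration 4: no outgoing edges from {n6}; recursion stops.
SUM(dist) = 0 + 1 + 1 + 1 + 2 + 2 + 3 = 10.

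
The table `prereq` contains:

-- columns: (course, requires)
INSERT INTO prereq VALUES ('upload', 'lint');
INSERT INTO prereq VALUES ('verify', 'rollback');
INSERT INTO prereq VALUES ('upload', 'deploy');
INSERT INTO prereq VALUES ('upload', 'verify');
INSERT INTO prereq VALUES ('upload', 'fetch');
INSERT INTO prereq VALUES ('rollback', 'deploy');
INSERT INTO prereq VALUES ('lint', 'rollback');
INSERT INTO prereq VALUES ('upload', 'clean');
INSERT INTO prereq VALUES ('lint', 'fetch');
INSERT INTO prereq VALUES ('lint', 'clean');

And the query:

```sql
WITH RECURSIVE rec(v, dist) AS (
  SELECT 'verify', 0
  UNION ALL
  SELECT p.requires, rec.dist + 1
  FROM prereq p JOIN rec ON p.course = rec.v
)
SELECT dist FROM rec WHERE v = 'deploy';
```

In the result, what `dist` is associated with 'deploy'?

Base: (verify, dist=0).
Iteration 1: edges from {verify} -> (rollback, dist=1).
Iteration 2: edges from {rollback} -> (deploy, dist=2).
Iteration 3: no outgoing edges from {deploy}; recursion stops.

2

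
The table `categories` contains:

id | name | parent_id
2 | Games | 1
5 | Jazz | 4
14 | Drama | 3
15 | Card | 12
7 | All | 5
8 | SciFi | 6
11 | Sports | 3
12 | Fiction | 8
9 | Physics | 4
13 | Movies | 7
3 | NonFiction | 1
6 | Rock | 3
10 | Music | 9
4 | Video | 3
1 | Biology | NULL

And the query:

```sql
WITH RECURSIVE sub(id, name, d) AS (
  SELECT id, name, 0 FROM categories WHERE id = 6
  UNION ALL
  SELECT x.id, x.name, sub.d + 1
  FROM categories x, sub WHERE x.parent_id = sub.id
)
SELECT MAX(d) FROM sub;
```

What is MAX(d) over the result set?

3

Base: id=6 (Rock) at d 0.
Iteration 1: rows with parent_id in {6} -> SciFi (id 8, d 1).
Iteration 2: rows with parent_id in {8} -> Fiction (id 12, d 2).
Iteration 3: rows with parent_id in {12} -> Card (id 15, d 3).
Iteration 4: no rows with parent_id in {15}; recursion stops.
d values: 0, 1, 2, 3; the maximum is 3.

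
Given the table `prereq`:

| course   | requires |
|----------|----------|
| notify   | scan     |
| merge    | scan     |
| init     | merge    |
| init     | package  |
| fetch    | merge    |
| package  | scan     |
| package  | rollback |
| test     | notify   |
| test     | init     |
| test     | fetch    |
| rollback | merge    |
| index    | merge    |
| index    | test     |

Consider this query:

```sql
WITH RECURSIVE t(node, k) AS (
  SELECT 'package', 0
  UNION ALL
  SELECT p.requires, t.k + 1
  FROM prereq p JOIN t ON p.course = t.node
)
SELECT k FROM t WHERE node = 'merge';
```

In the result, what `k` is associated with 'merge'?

Base: (package, k=0).
Iteration 1: edges from {package} -> (rollback, k=1), (scan, k=1).
Iteration 2: edges from {rollback,scan} -> (merge, k=2).
Iteration 3: edges from {merge} -> (scan, k=3).
Iteration 4: no outgoing edges from {scan}; recursion stops.

2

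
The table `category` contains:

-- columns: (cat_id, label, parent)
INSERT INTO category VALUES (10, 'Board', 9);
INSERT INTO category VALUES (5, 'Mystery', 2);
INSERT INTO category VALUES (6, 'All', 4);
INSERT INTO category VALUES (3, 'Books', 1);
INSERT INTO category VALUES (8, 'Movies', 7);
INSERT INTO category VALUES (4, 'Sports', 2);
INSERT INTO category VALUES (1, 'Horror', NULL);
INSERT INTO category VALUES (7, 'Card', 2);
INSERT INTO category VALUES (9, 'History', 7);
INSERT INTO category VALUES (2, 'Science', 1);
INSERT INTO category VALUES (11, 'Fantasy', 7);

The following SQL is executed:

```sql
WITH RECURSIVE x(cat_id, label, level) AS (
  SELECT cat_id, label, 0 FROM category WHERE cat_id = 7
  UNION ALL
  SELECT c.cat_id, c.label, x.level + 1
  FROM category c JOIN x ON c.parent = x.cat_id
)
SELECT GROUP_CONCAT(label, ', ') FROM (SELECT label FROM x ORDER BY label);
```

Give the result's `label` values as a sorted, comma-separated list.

Base: cat_id=7 (Card) at level 0.
Iteration 1: rows with parent in {7} -> Movies (id 8, level 1), History (id 9, level 1), Fantasy (id 11, level 1).
Iteration 2: rows with parent in {8,9,11} -> Board (id 10, level 2).
Iteration 3: no rows with parent in {10}; recursion stops.

Board, Card, Fantasy, History, Movies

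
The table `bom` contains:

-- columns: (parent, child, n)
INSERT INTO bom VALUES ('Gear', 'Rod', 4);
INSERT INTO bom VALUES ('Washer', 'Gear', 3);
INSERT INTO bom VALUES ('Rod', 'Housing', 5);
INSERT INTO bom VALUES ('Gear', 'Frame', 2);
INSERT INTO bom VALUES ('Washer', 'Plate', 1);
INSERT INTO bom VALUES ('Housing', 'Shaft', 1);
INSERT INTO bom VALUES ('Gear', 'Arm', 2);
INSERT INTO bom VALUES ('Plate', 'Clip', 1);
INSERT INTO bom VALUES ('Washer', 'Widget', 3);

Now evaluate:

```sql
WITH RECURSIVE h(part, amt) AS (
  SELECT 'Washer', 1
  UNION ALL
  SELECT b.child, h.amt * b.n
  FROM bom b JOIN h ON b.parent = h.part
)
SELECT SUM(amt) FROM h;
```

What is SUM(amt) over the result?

153

Base: (Washer, amt=1).
Iteration 1: components of {Washer} -> Gear = 1*3 = 3, Plate = 1*1 = 1, Widget = 1*3 = 3.
Iteration 2: components of {Gear,Plate,Widget} -> Arm = 3*2 = 6, Clip = 1*1 = 1, Frame = 3*2 = 6, Rod = 3*4 = 12.
Iteration 3: components of {Arm,Clip,Frame,Rod} -> Housing = 12*5 = 60.
Iteration 4: components of {Housing} -> Shaft = 60*1 = 60.
Iteration 5: no further components; recursion stops.
SUM(amt) = 1 + 3 + 1 + 3 + 12 + 6 + 6 + 1 + 60 + 60 = 153.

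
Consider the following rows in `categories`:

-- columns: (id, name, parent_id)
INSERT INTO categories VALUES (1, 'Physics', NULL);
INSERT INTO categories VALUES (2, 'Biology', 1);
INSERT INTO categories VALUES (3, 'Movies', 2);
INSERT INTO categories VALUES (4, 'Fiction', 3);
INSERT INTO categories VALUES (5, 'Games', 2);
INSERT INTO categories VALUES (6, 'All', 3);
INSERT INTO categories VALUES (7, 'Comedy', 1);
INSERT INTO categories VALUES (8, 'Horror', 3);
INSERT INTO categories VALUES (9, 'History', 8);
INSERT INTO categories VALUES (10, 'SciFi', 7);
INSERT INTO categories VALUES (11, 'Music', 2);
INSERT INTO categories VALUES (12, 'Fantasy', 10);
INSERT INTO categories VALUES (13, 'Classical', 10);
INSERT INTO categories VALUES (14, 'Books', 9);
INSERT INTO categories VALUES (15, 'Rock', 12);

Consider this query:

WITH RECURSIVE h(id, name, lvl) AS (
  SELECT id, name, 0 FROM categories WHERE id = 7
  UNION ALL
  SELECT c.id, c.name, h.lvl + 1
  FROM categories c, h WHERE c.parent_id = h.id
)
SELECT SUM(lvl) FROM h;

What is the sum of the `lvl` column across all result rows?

Base: id=7 (Comedy) at lvl 0.
Iteration 1: rows with parent_id in {7} -> SciFi (id 10, lvl 1).
Iteration 2: rows with parent_id in {10} -> Fantasy (id 12, lvl 2), Classical (id 13, lvl 2).
Iteration 3: rows with parent_id in {12,13} -> Rock (id 15, lvl 3).
Iteration 4: no rows with parent_id in {15}; recursion stops.
SUM(lvl) = 0 + 1 + 2 + 2 + 3 = 8.

8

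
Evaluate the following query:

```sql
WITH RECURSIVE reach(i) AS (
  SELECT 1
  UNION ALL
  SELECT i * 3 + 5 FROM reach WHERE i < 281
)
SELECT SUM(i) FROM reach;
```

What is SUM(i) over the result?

Base: i=1.
Iteration 1: 1 < 281 holds -> i = 1 * 3 + 5 = 8.
Iteration 2: 8 < 281 holds -> i = 8 * 3 + 5 = 29.
Iteration 3: 29 < 281 holds -> i = 29 * 3 + 5 = 92.
Iteration 4: 92 < 281 holds -> i = 92 * 3 + 5 = 281.
Iteration 5: 281 < 281 fails; recursion stops.
SUM(i) = 1 + 8 + 29 + 92 + 281 = 411.

411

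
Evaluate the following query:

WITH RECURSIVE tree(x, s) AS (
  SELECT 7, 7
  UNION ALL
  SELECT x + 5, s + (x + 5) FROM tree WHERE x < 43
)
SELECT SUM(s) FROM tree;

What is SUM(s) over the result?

Base: x=7, s=7.
Iteration 1: 7 < 43 holds -> x = 7 + 5 = 12, s = 7 + 12 = 19.
Iteration 2: 12 < 43 holds -> x = 12 + 5 = 17, s = 19 + 17 = 36.
Iteration 3: 17 < 43 holds -> x = 17 + 5 = 22, s = 36 + 22 = 58.
Iteration 4: 22 < 43 holds -> x = 22 + 5 = 27, s = 58 + 27 = 85.
Iteration 5: 27 < 43 holds -> x = 27 + 5 = 32, s = 85 + 32 = 117.
Iteration 6: 32 < 43 holds -> x = 32 + 5 = 37, s = 117 + 37 = 154.
Iteration 7: 37 < 43 holds -> x = 37 + 5 = 42, s = 154 + 42 = 196.
Iteration 8: 42 < 43 holds -> x = 42 + 5 = 47, s = 196 + 47 = 243.
Iteration 9: 47 < 43 fails; recursion stops.
SUM(s) = 7 + 19 + 36 + 58 + 85 + 117 + 154 + 196 + 243 = 915.

915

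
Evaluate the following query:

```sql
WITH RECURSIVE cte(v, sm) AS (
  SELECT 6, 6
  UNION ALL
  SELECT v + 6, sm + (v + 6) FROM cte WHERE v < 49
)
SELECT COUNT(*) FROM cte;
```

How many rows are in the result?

Base: v=6, sm=6.
Iteration 1: 6 < 49 holds -> v = 6 + 6 = 12, sm = 6 + 12 = 18.
Iteration 2: 12 < 49 holds -> v = 12 + 6 = 18, sm = 18 + 18 = 36.
Iteration 3: 18 < 49 holds -> v = 18 + 6 = 24, sm = 36 + 24 = 60.
Iteration 4: 24 < 49 holds -> v = 24 + 6 = 30, sm = 60 + 30 = 90.
Iteration 5: 30 < 49 holds -> v = 30 + 6 = 36, sm = 90 + 36 = 126.
Iteration 6: 36 < 49 holds -> v = 36 + 6 = 42, sm = 126 + 42 = 168.
Iteration 7: 42 < 49 holds -> v = 42 + 6 = 48, sm = 168 + 48 = 216.
Iteration 8: 48 < 49 holds -> v = 48 + 6 = 54, sm = 216 + 54 = 270.
Iteration 9: 54 < 49 fails; recursion stops.
Total rows emitted: 9.

9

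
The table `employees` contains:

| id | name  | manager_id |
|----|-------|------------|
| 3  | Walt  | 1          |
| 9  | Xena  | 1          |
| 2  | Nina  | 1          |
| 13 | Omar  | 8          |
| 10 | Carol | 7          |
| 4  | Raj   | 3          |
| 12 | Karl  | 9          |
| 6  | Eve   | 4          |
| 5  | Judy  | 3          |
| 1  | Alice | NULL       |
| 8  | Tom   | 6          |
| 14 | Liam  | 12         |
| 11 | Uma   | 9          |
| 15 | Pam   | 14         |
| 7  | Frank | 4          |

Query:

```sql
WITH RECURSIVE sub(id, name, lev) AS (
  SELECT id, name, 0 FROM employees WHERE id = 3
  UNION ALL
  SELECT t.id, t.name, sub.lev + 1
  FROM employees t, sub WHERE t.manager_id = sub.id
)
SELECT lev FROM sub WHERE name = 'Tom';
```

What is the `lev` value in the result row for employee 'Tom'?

3

Base: id=3 (Walt) at lev 0.
Iteration 1: rows with manager_id in {3} -> Raj (id 4, lev 1), Judy (id 5, lev 1).
Iteration 2: rows with manager_id in {4,5} -> Eve (id 6, lev 2), Frank (id 7, lev 2).
Iteration 3: rows with manager_id in {6,7} -> Tom (id 8, lev 3), Carol (id 10, lev 3).
Iteration 4: rows with manager_id in {8,10} -> Omar (id 13, lev 4).
Iteration 5: no rows with manager_id in {13}; recursion stops.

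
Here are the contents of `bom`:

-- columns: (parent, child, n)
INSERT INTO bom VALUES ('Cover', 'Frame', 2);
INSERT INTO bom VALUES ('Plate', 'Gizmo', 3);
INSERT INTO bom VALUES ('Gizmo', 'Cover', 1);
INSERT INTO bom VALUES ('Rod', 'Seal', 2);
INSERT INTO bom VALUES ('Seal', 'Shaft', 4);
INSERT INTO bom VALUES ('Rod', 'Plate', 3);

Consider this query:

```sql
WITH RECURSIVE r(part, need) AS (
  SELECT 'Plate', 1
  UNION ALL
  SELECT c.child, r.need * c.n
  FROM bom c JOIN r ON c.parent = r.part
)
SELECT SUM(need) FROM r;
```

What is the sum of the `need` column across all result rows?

Base: (Plate, need=1).
Iteration 1: components of {Plate} -> Gizmo = 1*3 = 3.
Iteration 2: components of {Gizmo} -> Cover = 3*1 = 3.
Iteration 3: components of {Cover} -> Frame = 3*2 = 6.
Iteration 4: no further components; recursion stops.
SUM(need) = 1 + 3 + 3 + 6 = 13.

13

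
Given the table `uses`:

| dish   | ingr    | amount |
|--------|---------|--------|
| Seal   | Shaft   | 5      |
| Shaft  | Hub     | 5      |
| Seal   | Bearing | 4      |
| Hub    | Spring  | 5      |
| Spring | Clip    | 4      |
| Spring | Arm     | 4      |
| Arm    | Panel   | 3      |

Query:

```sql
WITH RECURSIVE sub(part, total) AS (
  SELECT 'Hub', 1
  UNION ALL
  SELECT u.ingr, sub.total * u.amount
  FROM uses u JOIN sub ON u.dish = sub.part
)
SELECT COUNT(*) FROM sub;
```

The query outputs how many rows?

Base: (Hub, total=1).
Iteration 1: components of {Hub} -> Spring = 1*5 = 5.
Iteration 2: components of {Spring} -> Arm = 5*4 = 20, Clip = 5*4 = 20.
Iteration 3: components of {Arm,Clip} -> Panel = 20*3 = 60.
Iteration 4: no further components; recursion stops.
Total rows emitted: 5.

5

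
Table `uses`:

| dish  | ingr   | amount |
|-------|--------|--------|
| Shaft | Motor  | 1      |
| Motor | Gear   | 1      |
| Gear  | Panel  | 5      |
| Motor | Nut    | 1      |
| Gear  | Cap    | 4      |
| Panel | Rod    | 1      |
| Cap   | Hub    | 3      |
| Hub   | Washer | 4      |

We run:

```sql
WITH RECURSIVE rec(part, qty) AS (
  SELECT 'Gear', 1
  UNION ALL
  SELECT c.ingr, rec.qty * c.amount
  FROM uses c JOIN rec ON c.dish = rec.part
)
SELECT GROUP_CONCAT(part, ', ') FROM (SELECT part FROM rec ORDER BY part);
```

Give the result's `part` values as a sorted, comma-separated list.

Cap, Gear, Hub, Panel, Rod, Washer

Base: (Gear, qty=1).
Iteration 1: components of {Gear} -> Cap = 1*4 = 4, Panel = 1*5 = 5.
Iteration 2: components of {Cap,Panel} -> Hub = 4*3 = 12, Rod = 5*1 = 5.
Iteration 3: components of {Hub,Rod} -> Washer = 12*4 = 48.
Iteration 4: no further components; recursion stops.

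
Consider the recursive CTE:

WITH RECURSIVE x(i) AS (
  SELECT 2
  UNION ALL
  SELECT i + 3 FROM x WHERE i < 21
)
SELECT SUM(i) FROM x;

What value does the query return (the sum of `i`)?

100

Base: i=2.
Iteration 1: 2 < 21 holds -> i = 2 + 3 = 5.
Iteration 2: 5 < 21 holds -> i = 5 + 3 = 8.
Iteration 3: 8 < 21 holds -> i = 8 + 3 = 11.
Iteration 4: 11 < 21 holds -> i = 11 + 3 = 14.
Iteration 5: 14 < 21 holds -> i = 14 + 3 = 17.
Iteration 6: 17 < 21 holds -> i = 17 + 3 = 20.
Iteration 7: 20 < 21 holds -> i = 20 + 3 = 23.
Iteration 8: 23 < 21 fails; recursion stops.
SUM(i) = 2 + 5 + 8 + 11 + 14 + 17 + 20 + 23 = 100.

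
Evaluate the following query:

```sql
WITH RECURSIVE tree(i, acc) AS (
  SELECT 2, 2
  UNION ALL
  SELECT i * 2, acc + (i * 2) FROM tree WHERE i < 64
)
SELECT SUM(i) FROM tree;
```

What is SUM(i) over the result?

Base: i=2, acc=2.
Iteration 1: 2 < 64 holds -> i = 2 * 2 = 4, acc = 2 + 4 = 6.
Iteration 2: 4 < 64 holds -> i = 4 * 2 = 8, acc = 6 + 8 = 14.
Iteration 3: 8 < 64 holds -> i = 8 * 2 = 16, acc = 14 + 16 = 30.
Iteration 4: 16 < 64 holds -> i = 16 * 2 = 32, acc = 30 + 32 = 62.
Iteration 5: 32 < 64 holds -> i = 32 * 2 = 64, acc = 62 + 64 = 126.
Iteration 6: 64 < 64 fails; recursion stops.
SUM(i) = 2 + 4 + 8 + 16 + 32 + 64 = 126.

126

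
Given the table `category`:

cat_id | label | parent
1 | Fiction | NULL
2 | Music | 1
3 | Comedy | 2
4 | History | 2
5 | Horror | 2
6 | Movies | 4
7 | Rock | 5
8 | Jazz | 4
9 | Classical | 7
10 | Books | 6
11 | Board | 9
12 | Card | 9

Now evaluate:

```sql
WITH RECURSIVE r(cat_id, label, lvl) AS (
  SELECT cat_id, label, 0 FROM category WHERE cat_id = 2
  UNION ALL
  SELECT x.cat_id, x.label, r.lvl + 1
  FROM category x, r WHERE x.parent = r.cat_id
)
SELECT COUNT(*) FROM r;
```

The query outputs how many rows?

11

Base: cat_id=2 (Music) at lvl 0.
Iteration 1: rows with parent in {2} -> Comedy (id 3, lvl 1), History (id 4, lvl 1), Horror (id 5, lvl 1).
Iteration 2: rows with parent in {3,4,5} -> Movies (id 6, lvl 2), Rock (id 7, lvl 2), Jazz (id 8, lvl 2).
Iteration 3: rows with parent in {6,7,8} -> Classical (id 9, lvl 3), Books (id 10, lvl 3).
Iteration 4: rows with parent in {9,10} -> Board (id 11, lvl 4), Card (id 12, lvl 4).
Iteration 5: no rows with parent in {11,12}; recursion stops.
Total rows emitted: 11.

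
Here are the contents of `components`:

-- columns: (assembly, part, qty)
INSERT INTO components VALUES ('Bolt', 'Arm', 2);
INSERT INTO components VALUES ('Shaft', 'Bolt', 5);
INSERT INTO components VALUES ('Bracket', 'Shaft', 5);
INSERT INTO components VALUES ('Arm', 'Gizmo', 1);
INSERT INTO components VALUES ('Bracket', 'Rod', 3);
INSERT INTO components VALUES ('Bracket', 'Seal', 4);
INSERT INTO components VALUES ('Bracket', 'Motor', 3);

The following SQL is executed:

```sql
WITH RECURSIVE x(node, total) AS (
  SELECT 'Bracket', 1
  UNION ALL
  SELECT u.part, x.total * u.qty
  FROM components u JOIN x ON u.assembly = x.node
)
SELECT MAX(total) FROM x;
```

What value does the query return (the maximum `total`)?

Base: (Bracket, total=1).
Iteration 1: components of {Bracket} -> Motor = 1*3 = 3, Rod = 1*3 = 3, Seal = 1*4 = 4, Shaft = 1*5 = 5.
Iteration 2: components of {Motor,Rod,Seal,Shaft} -> Bolt = 5*5 = 25.
Iteration 3: components of {Bolt} -> Arm = 25*2 = 50.
Iteration 4: components of {Arm} -> Gizmo = 50*1 = 50.
Iteration 5: no further components; recursion stops.
total values: 1, 5, 4, 3, 3, 25, 50, 50; the maximum is 50.

50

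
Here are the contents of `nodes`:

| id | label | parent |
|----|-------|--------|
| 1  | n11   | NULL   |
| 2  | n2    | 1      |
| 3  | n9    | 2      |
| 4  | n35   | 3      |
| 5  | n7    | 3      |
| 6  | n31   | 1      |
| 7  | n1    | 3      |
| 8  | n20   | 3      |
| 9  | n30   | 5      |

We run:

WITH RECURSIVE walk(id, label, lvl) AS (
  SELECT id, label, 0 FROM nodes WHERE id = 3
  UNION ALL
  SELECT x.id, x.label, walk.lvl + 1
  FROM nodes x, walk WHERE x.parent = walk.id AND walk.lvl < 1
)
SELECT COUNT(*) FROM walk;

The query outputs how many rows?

Base: id=3 (n9) at lvl 0.
Iteration 1: rows with parent in {3} -> n35 (id 4, lvl 1), n7 (id 5, lvl 1), n1 (id 7, lvl 1), n20 (id 8, lvl 1).
Iteration 2: lvl < 1 fails for all current rows; recursion stops.
Total rows emitted: 5.

5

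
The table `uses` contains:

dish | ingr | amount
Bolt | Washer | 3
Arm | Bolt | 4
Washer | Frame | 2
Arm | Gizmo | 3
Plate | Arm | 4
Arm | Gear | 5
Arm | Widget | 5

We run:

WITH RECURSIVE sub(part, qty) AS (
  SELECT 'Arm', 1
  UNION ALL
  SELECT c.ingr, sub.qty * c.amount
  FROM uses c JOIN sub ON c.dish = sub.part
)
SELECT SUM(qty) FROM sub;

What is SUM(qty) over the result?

Base: (Arm, qty=1).
Iteration 1: components of {Arm} -> Bolt = 1*4 = 4, Gear = 1*5 = 5, Gizmo = 1*3 = 3, Widget = 1*5 = 5.
Iteration 2: components of {Bolt,Gear,Gizmo,Widget} -> Washer = 4*3 = 12.
Iteration 3: components of {Washer} -> Frame = 12*2 = 24.
Iteration 4: no further components; recursion stops.
SUM(qty) = 1 + 3 + 4 + 5 + 5 + 12 + 24 = 54.

54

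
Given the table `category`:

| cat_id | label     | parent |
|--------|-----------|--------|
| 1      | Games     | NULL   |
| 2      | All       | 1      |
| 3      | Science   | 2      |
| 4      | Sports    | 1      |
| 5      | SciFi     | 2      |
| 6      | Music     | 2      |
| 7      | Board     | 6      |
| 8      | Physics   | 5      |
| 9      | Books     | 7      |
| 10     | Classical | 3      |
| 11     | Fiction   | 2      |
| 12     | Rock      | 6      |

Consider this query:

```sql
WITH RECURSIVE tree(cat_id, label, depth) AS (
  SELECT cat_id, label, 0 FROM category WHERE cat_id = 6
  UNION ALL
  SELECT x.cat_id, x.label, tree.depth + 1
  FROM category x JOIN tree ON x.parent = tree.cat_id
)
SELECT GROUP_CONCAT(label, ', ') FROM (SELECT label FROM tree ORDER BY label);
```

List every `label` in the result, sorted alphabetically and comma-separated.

Base: cat_id=6 (Music) at depth 0.
Iteration 1: rows with parent in {6} -> Board (id 7, depth 1), Rock (id 12, depth 1).
Iteration 2: rows with parent in {7,12} -> Books (id 9, depth 2).
Iteration 3: no rows with parent in {9}; recursion stops.

Board, Books, Music, Rock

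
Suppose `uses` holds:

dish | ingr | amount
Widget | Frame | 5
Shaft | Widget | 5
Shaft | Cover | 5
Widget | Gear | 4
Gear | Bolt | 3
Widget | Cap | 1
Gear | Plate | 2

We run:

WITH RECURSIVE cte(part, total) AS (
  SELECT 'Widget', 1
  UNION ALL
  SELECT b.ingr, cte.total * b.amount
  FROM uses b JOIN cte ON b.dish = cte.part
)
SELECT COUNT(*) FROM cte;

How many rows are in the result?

6

Base: (Widget, total=1).
Iteration 1: components of {Widget} -> Cap = 1*1 = 1, Frame = 1*5 = 5, Gear = 1*4 = 4.
Iteration 2: components of {Cap,Frame,Gear} -> Bolt = 4*3 = 12, Plate = 4*2 = 8.
Iteration 3: no further components; recursion stops.
Total rows emitted: 6.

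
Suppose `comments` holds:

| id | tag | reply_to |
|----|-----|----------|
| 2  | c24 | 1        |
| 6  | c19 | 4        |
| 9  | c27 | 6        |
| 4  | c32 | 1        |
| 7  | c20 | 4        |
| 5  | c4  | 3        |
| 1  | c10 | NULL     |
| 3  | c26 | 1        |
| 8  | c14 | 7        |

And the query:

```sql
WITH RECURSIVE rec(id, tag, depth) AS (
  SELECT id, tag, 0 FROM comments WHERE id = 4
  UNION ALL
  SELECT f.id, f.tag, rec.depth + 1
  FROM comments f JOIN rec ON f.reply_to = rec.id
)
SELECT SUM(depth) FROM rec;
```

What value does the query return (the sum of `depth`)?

6

Base: id=4 (c32) at depth 0.
Iteration 1: rows with reply_to in {4} -> c19 (id 6, depth 1), c20 (id 7, depth 1).
Iteration 2: rows with reply_to in {6,7} -> c14 (id 8, depth 2), c27 (id 9, depth 2).
Iteration 3: no rows with reply_to in {8,9}; recursion stops.
SUM(depth) = 0 + 1 + 1 + 2 + 2 = 6.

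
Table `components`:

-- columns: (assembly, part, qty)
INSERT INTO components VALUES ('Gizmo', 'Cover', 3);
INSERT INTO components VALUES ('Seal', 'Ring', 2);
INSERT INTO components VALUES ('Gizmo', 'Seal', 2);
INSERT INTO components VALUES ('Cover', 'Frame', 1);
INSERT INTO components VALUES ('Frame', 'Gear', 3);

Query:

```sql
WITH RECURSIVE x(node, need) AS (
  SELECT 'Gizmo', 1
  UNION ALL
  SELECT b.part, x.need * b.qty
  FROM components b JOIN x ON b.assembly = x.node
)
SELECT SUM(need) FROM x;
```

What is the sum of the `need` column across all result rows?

Base: (Gizmo, need=1).
Iteration 1: components of {Gizmo} -> Cover = 1*3 = 3, Seal = 1*2 = 2.
Iteration 2: components of {Cover,Seal} -> Frame = 3*1 = 3, Ring = 2*2 = 4.
Iteration 3: components of {Frame,Ring} -> Gear = 3*3 = 9.
Iteration 4: no further components; recursion stops.
SUM(need) = 1 + 3 + 2 + 3 + 4 + 9 = 22.

22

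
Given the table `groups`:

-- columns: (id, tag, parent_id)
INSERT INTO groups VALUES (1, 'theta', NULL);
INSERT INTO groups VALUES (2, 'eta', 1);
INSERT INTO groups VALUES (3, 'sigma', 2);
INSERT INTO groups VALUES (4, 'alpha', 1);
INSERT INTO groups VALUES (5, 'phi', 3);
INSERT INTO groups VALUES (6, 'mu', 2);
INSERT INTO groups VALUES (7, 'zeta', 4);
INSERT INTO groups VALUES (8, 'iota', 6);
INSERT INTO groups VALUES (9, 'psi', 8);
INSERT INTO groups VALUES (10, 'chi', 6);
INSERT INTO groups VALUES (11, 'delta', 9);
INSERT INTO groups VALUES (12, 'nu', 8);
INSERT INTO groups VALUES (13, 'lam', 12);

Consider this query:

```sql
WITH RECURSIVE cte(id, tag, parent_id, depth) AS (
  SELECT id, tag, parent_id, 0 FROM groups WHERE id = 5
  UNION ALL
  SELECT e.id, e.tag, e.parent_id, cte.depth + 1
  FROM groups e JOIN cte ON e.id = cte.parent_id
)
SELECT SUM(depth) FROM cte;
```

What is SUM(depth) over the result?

Base: id=5 (phi), parent_id=3, depth 0.
Iteration 1: join on id=3 -> sigma (id 3, parent_id=2, depth 1).
Iteration 2: join on id=2 -> eta (id 2, parent_id=1, depth 2).
Iteration 3: join on id=1 -> theta (id 1, parent_id=NULL, depth 3).
Iteration 4: parent_id is NULL; no match; recursion stops.
SUM(depth) = 0 + 1 + 2 + 3 = 6.

6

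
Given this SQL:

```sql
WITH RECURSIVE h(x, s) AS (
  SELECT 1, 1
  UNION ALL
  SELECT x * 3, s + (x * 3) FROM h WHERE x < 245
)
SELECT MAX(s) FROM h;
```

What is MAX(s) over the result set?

1093

Base: x=1, s=1.
Iteration 1: 1 < 245 holds -> x = 1 * 3 = 3, s = 1 + 3 = 4.
Iteration 2: 3 < 245 holds -> x = 3 * 3 = 9, s = 4 + 9 = 13.
Iteration 3: 9 < 245 holds -> x = 9 * 3 = 27, s = 13 + 27 = 40.
Iteration 4: 27 < 245 holds -> x = 27 * 3 = 81, s = 40 + 81 = 121.
Iteration 5: 81 < 245 holds -> x = 81 * 3 = 243, s = 121 + 243 = 364.
Iteration 6: 243 < 245 holds -> x = 243 * 3 = 729, s = 364 + 729 = 1093.
Iteration 7: 729 < 245 fails; recursion stops.
s values: 1, 4, 13, 40, 121, 364, 1093; the maximum is 1093.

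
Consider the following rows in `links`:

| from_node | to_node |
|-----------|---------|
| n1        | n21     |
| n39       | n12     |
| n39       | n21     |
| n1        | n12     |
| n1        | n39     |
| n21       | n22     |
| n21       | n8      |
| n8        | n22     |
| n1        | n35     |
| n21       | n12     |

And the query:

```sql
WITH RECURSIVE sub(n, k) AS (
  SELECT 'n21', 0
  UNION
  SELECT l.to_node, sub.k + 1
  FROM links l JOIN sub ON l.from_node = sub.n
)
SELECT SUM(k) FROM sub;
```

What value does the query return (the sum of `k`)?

5

Base: (n21, k=0).
Iteration 1: edges from {n21} -> (n12, k=1), (n22, k=1), (n8, k=1).
Iteration 2: edges from {n12,n22,n8} -> (n22, k=2).
Iteration 3: no outgoing edges from {n22}; recursion stops.
SUM(k) = 0 + 1 + 1 + 1 + 2 = 5.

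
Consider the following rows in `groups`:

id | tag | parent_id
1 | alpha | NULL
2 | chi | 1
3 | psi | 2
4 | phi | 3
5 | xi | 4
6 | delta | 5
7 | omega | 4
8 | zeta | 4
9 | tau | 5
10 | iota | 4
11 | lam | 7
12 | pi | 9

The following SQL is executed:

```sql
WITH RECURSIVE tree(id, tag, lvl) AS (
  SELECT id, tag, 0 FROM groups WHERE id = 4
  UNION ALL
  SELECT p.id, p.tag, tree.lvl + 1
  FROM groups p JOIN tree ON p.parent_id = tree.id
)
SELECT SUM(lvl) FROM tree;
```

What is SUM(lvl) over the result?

13

Base: id=4 (phi) at lvl 0.
Iteration 1: rows with parent_id in {4} -> xi (id 5, lvl 1), omega (id 7, lvl 1), zeta (id 8, lvl 1), iota (id 10, lvl 1).
Iteration 2: rows with parent_id in {5,7,8,10} -> delta (id 6, lvl 2), tau (id 9, lvl 2), lam (id 11, lvl 2).
Iteration 3: rows with parent_id in {6,9,11} -> pi (id 12, lvl 3).
Iteration 4: no rows with parent_id in {12}; recursion stops.
SUM(lvl) = 0 + 1 + 1 + 1 + 1 + 2 + 2 + 2 + 3 = 13.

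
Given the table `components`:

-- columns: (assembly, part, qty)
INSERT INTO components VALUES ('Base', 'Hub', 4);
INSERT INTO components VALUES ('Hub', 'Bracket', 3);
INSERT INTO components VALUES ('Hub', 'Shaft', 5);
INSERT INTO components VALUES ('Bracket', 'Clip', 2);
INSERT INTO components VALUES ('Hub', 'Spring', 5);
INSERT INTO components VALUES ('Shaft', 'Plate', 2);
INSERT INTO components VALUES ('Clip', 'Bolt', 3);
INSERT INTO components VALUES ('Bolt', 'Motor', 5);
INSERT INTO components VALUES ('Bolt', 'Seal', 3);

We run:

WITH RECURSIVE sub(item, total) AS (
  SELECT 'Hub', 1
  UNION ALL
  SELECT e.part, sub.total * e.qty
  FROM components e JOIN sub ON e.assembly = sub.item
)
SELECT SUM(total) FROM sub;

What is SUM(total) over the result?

Base: (Hub, total=1).
Iteration 1: components of {Hub} -> Bracket = 1*3 = 3, Shaft = 1*5 = 5, Spring = 1*5 = 5.
Iteration 2: components of {Bracket,Shaft,Spring} -> Clip = 3*2 = 6, Plate = 5*2 = 10.
Iteration 3: components of {Clip,Plate} -> Bolt = 6*3 = 18.
Iteration 4: components of {Bolt} -> Motor = 18*5 = 90, Seal = 18*3 = 54.
Iteration 5: no further components; recursion stops.
SUM(total) = 1 + 3 + 5 + 5 + 6 + 10 + 18 + 90 + 54 = 192.

192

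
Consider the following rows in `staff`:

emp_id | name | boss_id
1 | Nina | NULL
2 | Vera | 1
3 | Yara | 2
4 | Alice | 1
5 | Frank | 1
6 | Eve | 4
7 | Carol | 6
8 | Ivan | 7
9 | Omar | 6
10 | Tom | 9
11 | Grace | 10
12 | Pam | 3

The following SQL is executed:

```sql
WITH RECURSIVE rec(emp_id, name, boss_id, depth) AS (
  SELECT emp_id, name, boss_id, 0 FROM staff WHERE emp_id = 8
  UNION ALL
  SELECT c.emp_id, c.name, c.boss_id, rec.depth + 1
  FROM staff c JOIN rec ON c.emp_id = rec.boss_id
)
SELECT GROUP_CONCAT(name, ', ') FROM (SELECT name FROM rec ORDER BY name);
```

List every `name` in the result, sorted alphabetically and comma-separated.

Base: emp_id=8 (Ivan), boss_id=7, depth 0.
Iteration 1: join on emp_id=7 -> Carol (id 7, boss_id=6, depth 1).
Iteration 2: join on emp_id=6 -> Eve (id 6, boss_id=4, depth 2).
Iteration 3: join on emp_id=4 -> Alice (id 4, boss_id=1, depth 3).
Iteration 4: join on emp_id=1 -> Nina (id 1, boss_id=NULL, depth 4).
Iteration 5: boss_id is NULL; no match; recursion stops.

Alice, Carol, Eve, Ivan, Nina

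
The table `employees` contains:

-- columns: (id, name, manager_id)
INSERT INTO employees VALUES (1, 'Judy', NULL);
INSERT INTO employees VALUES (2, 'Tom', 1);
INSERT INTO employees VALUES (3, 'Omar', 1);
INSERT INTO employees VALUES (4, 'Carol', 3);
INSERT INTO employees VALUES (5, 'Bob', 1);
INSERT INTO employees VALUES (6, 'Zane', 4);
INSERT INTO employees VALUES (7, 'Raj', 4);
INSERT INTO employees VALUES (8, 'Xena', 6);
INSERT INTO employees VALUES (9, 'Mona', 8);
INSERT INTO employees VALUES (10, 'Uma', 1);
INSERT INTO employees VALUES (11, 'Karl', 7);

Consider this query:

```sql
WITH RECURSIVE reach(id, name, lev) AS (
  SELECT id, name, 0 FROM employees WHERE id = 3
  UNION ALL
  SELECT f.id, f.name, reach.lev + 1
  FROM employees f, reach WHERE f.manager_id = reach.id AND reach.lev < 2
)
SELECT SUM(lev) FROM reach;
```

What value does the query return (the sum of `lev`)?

5

Base: id=3 (Omar) at lev 0.
Iteration 1: rows with manager_id in {3} -> Carol (id 4, lev 1).
Iteration 2: rows with manager_id in {4} -> Zane (id 6, lev 2), Raj (id 7, lev 2).
Iteration 3: lev < 2 fails for all current rows; recursion stops.
SUM(lev) = 0 + 1 + 2 + 2 = 5.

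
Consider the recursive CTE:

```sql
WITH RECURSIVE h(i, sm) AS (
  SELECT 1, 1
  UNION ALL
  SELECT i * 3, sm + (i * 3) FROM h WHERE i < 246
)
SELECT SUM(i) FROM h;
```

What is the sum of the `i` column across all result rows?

1093

Base: i=1, sm=1.
Iteration 1: 1 < 246 holds -> i = 1 * 3 = 3, sm = 1 + 3 = 4.
Iteration 2: 3 < 246 holds -> i = 3 * 3 = 9, sm = 4 + 9 = 13.
Iteration 3: 9 < 246 holds -> i = 9 * 3 = 27, sm = 13 + 27 = 40.
Iteration 4: 27 < 246 holds -> i = 27 * 3 = 81, sm = 40 + 81 = 121.
Iteration 5: 81 < 246 holds -> i = 81 * 3 = 243, sm = 121 + 243 = 364.
Iteration 6: 243 < 246 holds -> i = 243 * 3 = 729, sm = 364 + 729 = 1093.
Iteration 7: 729 < 246 fails; recursion stops.
SUM(i) = 1 + 3 + 9 + 27 + 81 + 243 + 729 = 1093.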